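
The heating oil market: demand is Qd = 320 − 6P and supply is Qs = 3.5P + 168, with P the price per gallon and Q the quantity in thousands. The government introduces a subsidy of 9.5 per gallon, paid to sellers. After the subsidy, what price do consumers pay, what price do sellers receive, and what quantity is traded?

Consumers pay 12.5; sellers receive 22; quantity = 245.

Before the subsidy: set 320 − 6P = 3.5P + 168 → P* = 16, Q* = 224.
With a per-unit subsidy paid to sellers, each receives P + 9.5 per unit sold, so supply becomes Qs = 3.5(P + 9.5) + 168.
Solving gives Q = 245 with consumers paying 12.5 and sellers receiving 22 (the 9.5 wedge).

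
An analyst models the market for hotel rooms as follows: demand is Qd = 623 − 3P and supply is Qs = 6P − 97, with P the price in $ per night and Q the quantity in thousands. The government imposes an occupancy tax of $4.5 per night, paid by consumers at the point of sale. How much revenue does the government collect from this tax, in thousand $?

Tax revenue = $1683 thousand.

Before the tax: set 623 − 3P = 6P − 97 → P* = $80, Q* = 383.
With the tax collected from consumers, demand (in seller-price terms) shifts: Qd = 623 − 3(P + 4.5).
Solving gives Q = 374 with consumers paying $83 and sellers receiving $78.5 (the $4.5 wedge).
Revenue = t · Q = 4.5 · 374 = $1683.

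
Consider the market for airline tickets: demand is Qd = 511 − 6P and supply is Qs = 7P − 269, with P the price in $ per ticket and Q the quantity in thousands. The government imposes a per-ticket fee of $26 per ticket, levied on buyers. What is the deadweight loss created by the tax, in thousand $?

Before the tax: set 511 − 6P = 7P − 269 → P* = $60, Q* = 151.
With the tax collected from buyers, demand (in seller-price terms) shifts: Qd = 511 − 6(P + 26).
New equilibrium: buyers pay $74, sellers receive $48, Q = 67. (Wedge: Pb − Ps = 26.)
Quantity falls by |ΔQ| = |151 − 67| = 84.
DWL = ½ · t · |ΔQ| = ½ · 26 · 84 = $1092.

Deadweight loss = $1092 thousand.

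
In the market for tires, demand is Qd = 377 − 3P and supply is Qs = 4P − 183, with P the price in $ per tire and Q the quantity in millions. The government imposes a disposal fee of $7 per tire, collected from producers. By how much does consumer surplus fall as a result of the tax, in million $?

Consumer surplus falls by $524 million.

Before the tax: set 377 − 3P = 4P − 183 → P* = $80, Q* = 137.
With the tax collected from producers, supply shifts: Qs = 4(P − 7) − 183.
New equilibrium: consumers pay $84, producers receive $77, Q = 125. (Wedge: Pb − Ps = 7.)
ΔCS is the trapezoid between Q = 125 and Q = 137 of height $4: ½ · (137 + 125) · 4 = $524.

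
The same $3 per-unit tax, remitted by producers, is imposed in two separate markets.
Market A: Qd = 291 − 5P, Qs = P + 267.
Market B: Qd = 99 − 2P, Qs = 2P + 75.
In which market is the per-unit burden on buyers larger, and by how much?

Market A: pre-tax P* = $4, Q* = 271; post-tax Q = 268.5; per-unit burden on buyers = $0.5.
Market B: pre-tax P* = $6, Q* = 87; post-tax Q = 84; per-unit burden on buyers = $1.5.
Difference: $0.5 vs $1.5 → market B is larger by $1.

Market B, by $1.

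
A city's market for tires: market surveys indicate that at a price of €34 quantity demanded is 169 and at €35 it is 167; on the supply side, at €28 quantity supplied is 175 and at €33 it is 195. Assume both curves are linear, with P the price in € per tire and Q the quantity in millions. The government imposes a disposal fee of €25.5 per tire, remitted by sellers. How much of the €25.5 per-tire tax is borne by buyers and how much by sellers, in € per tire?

Demand slope: (167 − 169)/(35 − 34) = -2, so Qd = 237 − 2P.
Supply slope: (195 − 175)/(33 − 28) = 4, so Qs = 4P + 63.
Before the tax: set 237 − 2P = 4P + 63 → P* = €29, Q* = 179.
With the tax collected from sellers, supply shifts: Qs = 4(P − 25.5) + 63.
Solving gives Q = 145 with buyers paying €46 and sellers receiving €20.5 (the €25.5 wedge).
Burden on buyers: €17; on sellers: €8.5. (They sum to €25.5.)
The less price-elastic side of the market bears the larger share of a per-unit tax.

Buyers bear €17 per tire; sellers bear €8.5 per tire.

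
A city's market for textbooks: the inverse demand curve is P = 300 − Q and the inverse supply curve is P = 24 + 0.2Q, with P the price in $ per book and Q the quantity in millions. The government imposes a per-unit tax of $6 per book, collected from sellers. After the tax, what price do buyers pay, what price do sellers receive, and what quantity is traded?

Rewrite in direct form: Qd = 300 − P and Qs = 5P − 120.
Without the tax, 300 − P = 5P − 120 gives 6P = 420, so P* = $70 and Q* = 230.
With the tax collected from sellers, supply shifts: Qs = 5(P − 6) − 120.
Solving gives Q = 225 with buyers paying $75 and sellers receiving $69 (the $6 wedge).
The less price-elastic side of the market bears the larger share of a per-unit tax.

Buyers pay $75; sellers receive $69; quantity = 225.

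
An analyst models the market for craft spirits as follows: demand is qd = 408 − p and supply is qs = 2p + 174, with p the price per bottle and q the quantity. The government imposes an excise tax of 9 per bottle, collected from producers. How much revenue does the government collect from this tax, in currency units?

Tax revenue = 2916.

Without the tax, 408 − p = 2p + 174 gives 3p = 234, so p* = 78 and q* = 330.
With the tax collected from producers, supply shifts: qs = 2(p − 9) + 174.
Solving gives q = 324 with consumers paying 84 and producers receiving 75 (the 9 wedge).
Revenue = t · Q = 9 · 324 = 2916.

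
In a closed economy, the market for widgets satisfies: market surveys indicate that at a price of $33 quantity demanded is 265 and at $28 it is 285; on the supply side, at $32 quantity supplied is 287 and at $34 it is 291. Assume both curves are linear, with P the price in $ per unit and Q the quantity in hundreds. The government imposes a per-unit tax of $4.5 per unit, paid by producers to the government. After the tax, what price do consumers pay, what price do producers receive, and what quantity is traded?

Demand slope: (285 − 265)/(28 − 33) = -4, so Qd = 397 − 4P.
Supply slope: (291 − 287)/(34 − 32) = 2, so Qs = 2P + 223.
Before the tax: set 397 − 4P = 2P + 223 → P* = $29, Q* = 281.
With the tax collected from producers, supply shifts: Qs = 2(P − 4.5) + 223.
Solving gives Q = 275 with consumers paying $30.5 and producers receiving $26 (the $4.5 wedge).

Consumers pay $30.5; producers receive $26; quantity = 275.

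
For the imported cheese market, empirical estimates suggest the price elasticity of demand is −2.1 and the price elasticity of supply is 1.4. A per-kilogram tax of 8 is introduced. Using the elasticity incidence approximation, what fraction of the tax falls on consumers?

Incidence ratio: consumers' share ≈ εs / (εs + |εd|) = 1.4 / (1.4 + 2.1) = 0.4.
Supply is the less elastic side, so consumers bear the smaller share.

Consumers' share ≈ 0.4.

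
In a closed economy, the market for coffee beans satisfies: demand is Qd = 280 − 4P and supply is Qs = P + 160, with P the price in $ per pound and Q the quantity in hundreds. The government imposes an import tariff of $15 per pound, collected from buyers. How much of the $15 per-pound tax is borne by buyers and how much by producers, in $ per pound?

Without the tax, 280 − 4P = P + 160 gives 5P = 120, so P* = $24 and Q* = 184.
With the tax collected from buyers, demand (in seller-price terms) shifts: Qd = 280 − 4(P + 15).
New equilibrium: buyers pay $27, producers receive $12, Q = 172. (Wedge: Pb − Ps = 15.)
Burden on buyers: $3; on producers: $12. (They sum to $15.)
The less price-elastic side of the market bears the larger share of a per-unit tax.

Buyers bear $3 per pound; producers bear $12 per pound.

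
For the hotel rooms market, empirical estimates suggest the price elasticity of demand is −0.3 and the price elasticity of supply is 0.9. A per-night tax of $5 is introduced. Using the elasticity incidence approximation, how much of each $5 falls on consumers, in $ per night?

Consumers bear ≈ $3.75 per night.

Incidence ratio: consumers' share ≈ εs / (εs + |εd|) = 0.9 / (0.9 + 0.3) = 0.75.
So consumers bear ≈ 0.75 × $5 = $3.75; producers bear $1.25.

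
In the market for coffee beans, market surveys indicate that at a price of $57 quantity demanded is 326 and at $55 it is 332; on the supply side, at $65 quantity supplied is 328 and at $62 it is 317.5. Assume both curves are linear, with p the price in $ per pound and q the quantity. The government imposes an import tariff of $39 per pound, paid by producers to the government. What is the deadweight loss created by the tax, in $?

Demand slope: (332 − 326)/(55 − 57) = -3, so qd = 497 − 3p.
Supply slope: (317.5 − 328)/(62 − 65) = 3.5, so qs = 3.5p + 100.5.
Before the tax: set 497 − 3p = 3.5p + 100.5 → p* = $61, q* = 314.
With the tax collected from producers, supply shifts: qs = 3.5(p − 39) + 100.5.
New equilibrium: consumers pay $82, producers receive $43, q = 251. (Wedge: pb − ps = 39.)
Quantity falls by |ΔQ| = |314 − 251| = 63.
DWL = ½ · t · |ΔQ| = ½ · 39 · 63 = $1228.5.

Deadweight loss = $1228.5.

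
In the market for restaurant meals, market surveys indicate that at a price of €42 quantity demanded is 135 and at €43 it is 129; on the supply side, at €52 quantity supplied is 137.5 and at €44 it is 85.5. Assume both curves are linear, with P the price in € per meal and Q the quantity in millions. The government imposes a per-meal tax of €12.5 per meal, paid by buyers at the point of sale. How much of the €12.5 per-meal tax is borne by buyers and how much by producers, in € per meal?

Buyers bear €6.5 per meal; producers bear €6 per meal.

Demand slope: (129 − 135)/(43 − 42) = -6, so Qd = 387 − 6P.
Supply slope: (85.5 − 137.5)/(44 − 52) = 6.5, so Qs = 6.5P − 200.5.
Without the tax, 387 − 6P = 6.5P − 200.5 gives 12.5P = 587.5, so P* = €47 and Q* = 105.
With the tax collected from buyers, demand (in seller-price terms) shifts: Qd = 387 − 6(P + 12.5).
Solving gives Q = 66 with buyers paying €53.5 and producers receiving €41 (the €12.5 wedge).
Burden on buyers: €6.5; on producers: €6. (They sum to €12.5.)
The less price-elastic side of the market bears the larger share of a per-unit tax.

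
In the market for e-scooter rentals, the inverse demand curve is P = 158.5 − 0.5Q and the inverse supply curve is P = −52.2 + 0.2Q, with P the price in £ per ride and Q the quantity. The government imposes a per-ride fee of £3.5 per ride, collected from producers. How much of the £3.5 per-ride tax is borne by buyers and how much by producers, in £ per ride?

Inverting to Q(P) form: Qd = 317 − 2P; Qs = 5P + 261.
Without the tax, 317 − 2P = 5P + 261 gives 7P = 56, so P* = £8 and Q* = 301.
With the tax collected from producers, supply shifts: Qs = 5(P − 3.5) + 261.
Solving gives Q = 296 with buyers paying £10.5 and producers receiving £7 (the £3.5 wedge).
Burden on buyers: £2.5; on producers: £1. (They sum to £3.5.)
The less price-elastic side of the market bears the larger share of a per-unit tax.

Buyers bear £2.5 per ride; producers bear £1 per ride.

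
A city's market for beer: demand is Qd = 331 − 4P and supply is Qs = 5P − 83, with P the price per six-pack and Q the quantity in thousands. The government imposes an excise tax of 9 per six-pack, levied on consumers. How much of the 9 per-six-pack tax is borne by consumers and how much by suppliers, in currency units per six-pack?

Without the tax, 331 − 4P = 5P − 83 gives 9P = 414, so P* = 46 and Q* = 147.
With the tax collected from consumers, demand (in seller-price terms) shifts: Qd = 331 − 4(P + 9).
Solving gives Q = 127 with consumers paying 51 and suppliers receiving 42 (the 9 wedge).
Burden on consumers: 5; on suppliers: 4. (They sum to 9.)

Consumers bear 5 per six-pack; suppliers bear 4 per six-pack.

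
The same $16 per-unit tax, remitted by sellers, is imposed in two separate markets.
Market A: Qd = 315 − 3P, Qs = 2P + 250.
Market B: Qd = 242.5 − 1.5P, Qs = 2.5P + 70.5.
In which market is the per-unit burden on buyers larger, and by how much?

Market B, by $3.6.

Market A: pre-tax P* = $13, Q* = 276; post-tax Q = 256.8; per-unit burden on buyers = $6.4.
Market B: pre-tax P* = $43, Q* = 178; post-tax Q = 163; per-unit burden on buyers = $10.
Difference: $6.4 vs $10 → market B is larger by $3.6.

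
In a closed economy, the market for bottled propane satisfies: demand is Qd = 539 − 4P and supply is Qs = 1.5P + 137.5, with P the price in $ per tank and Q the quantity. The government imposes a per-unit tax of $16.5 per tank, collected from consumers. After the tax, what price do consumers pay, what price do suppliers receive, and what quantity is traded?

Consumers pay $77.5; suppliers receive $61; quantity = 229.

Before the tax: set 539 − 4P = 1.5P + 137.5 → P* = $73, Q* = 247.
With the tax collected from consumers, demand (in seller-price terms) shifts: Qd = 539 − 4(P + 16.5).
New equilibrium: consumers pay $77.5, suppliers receive $61, Q = 229. (Wedge: Pb − Ps = 16.5.)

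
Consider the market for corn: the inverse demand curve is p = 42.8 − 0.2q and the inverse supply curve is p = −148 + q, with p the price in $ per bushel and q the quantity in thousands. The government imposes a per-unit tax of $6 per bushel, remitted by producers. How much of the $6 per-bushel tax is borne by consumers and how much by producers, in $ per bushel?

Consumers bear $1 per bushel; producers bear $5 per bushel.

Rewrite in direct form: qd = 214 − 5p and qs = p + 148.
Without the tax, 214 − 5p = p + 148 gives 6p = 66, so p* = $11 and q* = 159.
With the tax collected from producers, supply shifts: qs = (p − 6) + 148.
New equilibrium: consumers pay $12, producers receive $6, q = 154. (Wedge: pb − ps = 6.)
Burden on consumers: $1; on producers: $5. (They sum to $6.)
The less price-elastic side of the market bears the larger share of a per-unit tax.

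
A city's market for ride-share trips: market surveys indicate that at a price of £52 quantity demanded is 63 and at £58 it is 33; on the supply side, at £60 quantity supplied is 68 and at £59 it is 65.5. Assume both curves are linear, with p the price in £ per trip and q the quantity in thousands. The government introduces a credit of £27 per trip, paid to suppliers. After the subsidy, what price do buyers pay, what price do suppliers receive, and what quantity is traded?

Demand slope: (33 − 63)/(58 − 52) = -5, so qd = 323 − 5p.
Supply slope: (65.5 − 68)/(59 − 60) = 2.5, so qs = 2.5p − 82.
Before the subsidy: set 323 − 5p = 2.5p − 82 → p* = £54, q* = 53.
With a per-unit subsidy paid to suppliers, each receives p + 27 per unit sold, so supply becomes qs = 2.5(p + 27) − 82.
New equilibrium: buyers pay £45, suppliers receive £72, q = 98. (Wedge: pb − ps = −27.)

Buyers pay £45; suppliers receive £72; quantity = 98.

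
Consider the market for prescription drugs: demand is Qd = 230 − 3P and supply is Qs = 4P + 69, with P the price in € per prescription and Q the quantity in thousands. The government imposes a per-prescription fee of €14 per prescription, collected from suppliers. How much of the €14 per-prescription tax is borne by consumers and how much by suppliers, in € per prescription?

Without the tax, 230 − 3P = 4P + 69 gives 7P = 161, so P* = €23 and Q* = 161.
With the tax collected from suppliers, supply shifts: Qs = 4(P − 14) + 69.
New equilibrium: consumers pay €31, suppliers receive €17, Q = 137. (Wedge: Pb − Ps = 14.)
Burden on consumers: €8; on suppliers: €6. (They sum to €14.)

Consumers bear €8 per prescription; suppliers bear €6 per prescription.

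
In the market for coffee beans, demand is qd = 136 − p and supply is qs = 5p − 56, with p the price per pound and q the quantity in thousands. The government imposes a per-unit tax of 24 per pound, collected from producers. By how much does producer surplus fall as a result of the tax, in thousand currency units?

Producer surplus falls by 376 thousand.

Without the tax, 136 − p = 5p − 56 gives 6p = 192, so p* = 32 and q* = 104.
With the tax collected from producers, supply shifts: qs = 5(p − 24) − 56.
Solving gives q = 84 with consumers paying 52 and producers receiving 28 (the 24 wedge).
ΔPS is the trapezoid between Q = 84 and Q = 104 of height 4: ½ · (104 + 84) · 4 = 376.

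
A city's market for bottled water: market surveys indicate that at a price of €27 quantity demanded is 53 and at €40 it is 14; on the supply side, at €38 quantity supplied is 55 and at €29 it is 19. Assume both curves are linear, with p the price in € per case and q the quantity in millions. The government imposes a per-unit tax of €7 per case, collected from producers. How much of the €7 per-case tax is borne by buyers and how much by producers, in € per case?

Demand slope: (14 − 53)/(40 − 27) = -3, so qd = 134 − 3p.
Supply slope: (19 − 55)/(29 − 38) = 4, so qs = 4p − 97.
Before the tax: set 134 − 3p = 4p − 97 → p* = €33, q* = 35.
With the tax collected from producers, supply shifts: qs = 4(p − 7) − 97.
New equilibrium: buyers pay €37, producers receive €30, q = 23. (Wedge: pb − ps = 7.)
Burden on buyers: €4; on producers: €3. (They sum to €7.)

Buyers bear €4 per case; producers bear €3 per case.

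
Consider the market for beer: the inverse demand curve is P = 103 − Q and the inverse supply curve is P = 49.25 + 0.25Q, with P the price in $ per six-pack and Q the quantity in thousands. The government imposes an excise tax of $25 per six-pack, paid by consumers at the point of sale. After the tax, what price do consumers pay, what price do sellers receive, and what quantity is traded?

Consumers pay $80; sellers receive $55; quantity = 23.

Inverting to Q(P) form: Qd = 103 − P; Qs = 4P − 197.
Without the tax, 103 − P = 4P − 197 gives 5P = 300, so P* = $60 and Q* = 43.
With the tax collected from consumers, demand (in seller-price terms) shifts: Qd = 103 − (P + 25).
New equilibrium: consumers pay $80, sellers receive $55, Q = 23. (Wedge: Pb − Ps = 25.)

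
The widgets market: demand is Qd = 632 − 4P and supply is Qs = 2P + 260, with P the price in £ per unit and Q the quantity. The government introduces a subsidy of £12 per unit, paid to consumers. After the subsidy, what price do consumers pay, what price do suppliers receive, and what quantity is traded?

Without the subsidy, 632 − 4P = 2P + 260 gives 6P = 372, so P* = £62 and Q* = 384.
With a per-unit subsidy paid to consumers, each effectively pays P − 12, so demand becomes Qd = 632 − 4(P − 12).
Solving gives Q = 400 with consumers paying £58 and suppliers receiving £70 (the £12 wedge).

Consumers pay £58; suppliers receive £70; quantity = 400.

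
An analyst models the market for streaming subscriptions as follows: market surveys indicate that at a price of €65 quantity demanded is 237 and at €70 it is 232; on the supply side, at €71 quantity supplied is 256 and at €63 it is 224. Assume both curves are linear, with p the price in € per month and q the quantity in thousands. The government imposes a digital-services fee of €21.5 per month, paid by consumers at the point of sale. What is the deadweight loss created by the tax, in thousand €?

Demand slope: (232 − 237)/(70 − 65) = -1, so qd = 302 − p.
Supply slope: (224 − 256)/(63 − 71) = 4, so qs = 4p − 28.
Before the tax: set 302 − p = 4p − 28 → p* = €66, q* = 236.
With the tax collected from consumers, demand (in seller-price terms) shifts: qd = 302 − (p + 21.5).
New equilibrium: consumers pay €83.2, suppliers receive €61.7, q = 218.8. (Wedge: pb − ps = 21.5.)
Quantity falls by |ΔQ| = |236 − 218.8| = 17.2.
DWL = ½ · t · |ΔQ| = ½ · 21.5 · 17.2 = €184.9.

Deadweight loss = €184.9 thousand.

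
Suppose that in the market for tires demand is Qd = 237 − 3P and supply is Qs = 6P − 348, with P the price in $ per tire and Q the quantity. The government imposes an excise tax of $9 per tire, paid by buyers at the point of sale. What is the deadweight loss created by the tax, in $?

Deadweight loss = $81.

Before the tax: set 237 − 3P = 6P − 348 → P* = $65, Q* = 42.
With the tax collected from buyers, demand (in seller-price terms) shifts: Qd = 237 − 3(P + 9).
Solving gives Q = 24 with buyers paying $71 and sellers receiving $62 (the $9 wedge).
Quantity falls by |ΔQ| = |42 − 24| = 18.
DWL = ½ · t · |ΔQ| = ½ · 9 · 18 = $81.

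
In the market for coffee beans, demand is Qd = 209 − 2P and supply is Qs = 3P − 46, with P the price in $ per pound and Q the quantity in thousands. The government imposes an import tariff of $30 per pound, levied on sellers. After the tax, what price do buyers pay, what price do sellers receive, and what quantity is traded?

Buyers pay $69; sellers receive $39; quantity = 71.

Without the tax, 209 − 2P = 3P − 46 gives 5P = 255, so P* = $51 and Q* = 107.
With the tax collected from sellers, supply shifts: Qs = 3(P − 30) − 46.
Solving gives Q = 71 with buyers paying $69 and sellers receiving $39 (the $30 wedge).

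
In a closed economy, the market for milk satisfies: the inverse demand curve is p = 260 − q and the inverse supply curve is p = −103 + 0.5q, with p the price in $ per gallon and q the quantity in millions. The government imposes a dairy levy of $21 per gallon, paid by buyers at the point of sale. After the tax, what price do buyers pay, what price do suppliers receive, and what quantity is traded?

Buyers pay $32; suppliers receive $11; quantity = 228.

Inverting to q(p) form: qd = 260 − p; qs = 2p + 206.
Before the tax: set 260 − p = 2p + 206 → p* = $18, q* = 242.
With the tax collected from buyers, demand (in seller-price terms) shifts: qd = 260 − (p + 21).
Solving gives q = 228 with buyers paying $32 and suppliers receiving $11 (the $21 wedge).
The less price-elastic side of the market bears the larger share of a per-unit tax.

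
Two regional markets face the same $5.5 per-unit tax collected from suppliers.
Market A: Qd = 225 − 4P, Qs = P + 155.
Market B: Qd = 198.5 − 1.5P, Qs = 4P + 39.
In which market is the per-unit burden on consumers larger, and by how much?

Market B, by $2.9.

Market A: pre-tax P* = $14, Q* = 169; post-tax Q = 164.6; per-unit burden on consumers = $1.1.
Market B: pre-tax P* = $29, Q* = 155; post-tax Q = 149; per-unit burden on consumers = $4.
Difference: $1.1 vs $4 → market B is larger by $2.9.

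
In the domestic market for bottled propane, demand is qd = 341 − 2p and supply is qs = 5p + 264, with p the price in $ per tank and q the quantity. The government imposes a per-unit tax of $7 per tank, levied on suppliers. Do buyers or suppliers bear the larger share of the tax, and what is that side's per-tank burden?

Buyers bear the larger share: $5 per tank.

Before the tax: set 341 − 2p = 5p + 264 → p* = $11, q* = 319.
With the tax collected from suppliers, supply shifts: qs = 5(p − 7) + 264.
Solving gives q = 309 with buyers paying $16 and suppliers receiving $9 (the $7 wedge).
Per-tank burden: buyers $5, suppliers $2.
Buyers take the larger share because demand is less price-elastic here (demand slope 2 vs supply slope 5).
The less price-elastic side of the market bears the larger share of a per-unit tax.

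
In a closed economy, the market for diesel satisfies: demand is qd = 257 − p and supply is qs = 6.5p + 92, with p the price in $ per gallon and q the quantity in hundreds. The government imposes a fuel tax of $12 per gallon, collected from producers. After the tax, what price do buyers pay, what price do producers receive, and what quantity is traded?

Without the tax, 257 − p = 6.5p + 92 gives 7.5p = 165, so p* = $22 and q* = 235.
With the tax collected from producers, supply shifts: qs = 6.5(p − 12) + 92.
Solving gives q = 224.6 with buyers paying $32.4 and producers receiving $20.4 (the $12 wedge).
The less price-elastic side of the market bears the larger share of a per-unit tax.

Buyers pay $32.4; producers receive $20.4; quantity = 224.6.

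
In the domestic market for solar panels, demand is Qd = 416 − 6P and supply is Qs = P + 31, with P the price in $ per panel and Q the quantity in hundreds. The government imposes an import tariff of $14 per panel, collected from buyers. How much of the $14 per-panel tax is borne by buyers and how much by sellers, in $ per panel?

Before the tax: set 416 − 6P = P + 31 → P* = $55, Q* = 86.
With the tax collected from buyers, demand (in seller-price terms) shifts: Qd = 416 − 6(P + 14).
New equilibrium: buyers pay $57, sellers receive $43, Q = 74. (Wedge: Pb − Ps = 14.)
Burden on buyers: $2; on sellers: $12. (They sum to $14.)

Buyers bear $2 per panel; sellers bear $12 per panel.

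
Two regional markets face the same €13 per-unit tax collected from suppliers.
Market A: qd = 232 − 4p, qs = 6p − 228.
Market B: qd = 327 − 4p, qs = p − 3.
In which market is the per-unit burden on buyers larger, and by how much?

Market A, by €5.2.

Market A: pre-tax p* = €46, q* = 48; post-tax q = 16.8; per-unit burden on buyers = €7.8.
Market B: pre-tax p* = €66, q* = 63; post-tax q = 52.6; per-unit burden on buyers = €2.6.
Difference: €7.8 vs €2.6 → market A is larger by €5.2.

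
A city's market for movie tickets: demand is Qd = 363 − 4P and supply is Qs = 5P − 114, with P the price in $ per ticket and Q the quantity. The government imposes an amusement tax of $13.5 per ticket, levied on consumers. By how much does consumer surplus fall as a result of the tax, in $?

Consumer surplus falls by $1020.

Without the tax, 363 − 4P = 5P − 114 gives 9P = 477, so P* = $53 and Q* = 151.
With the tax collected from consumers, demand (in seller-price terms) shifts: Qd = 363 − 4(P + 13.5).
Solving gives Q = 121 with consumers paying $60.5 and sellers receiving $47 (the $13.5 wedge).
ΔCS is the trapezoid between Q = 121 and Q = 151 of height $7.5: ½ · (151 + 121) · 7.5 = $1020.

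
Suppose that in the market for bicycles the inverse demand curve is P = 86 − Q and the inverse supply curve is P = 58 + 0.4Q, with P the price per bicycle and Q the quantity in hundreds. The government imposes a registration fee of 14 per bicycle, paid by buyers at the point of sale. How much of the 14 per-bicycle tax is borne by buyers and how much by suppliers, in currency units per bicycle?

Inverting to Q(P) form: Qd = 86 − P; Qs = 2.5P − 145.
Without the tax, 86 − P = 2.5P − 145 gives 3.5P = 231, so P* = 66 and Q* = 20.
With the tax collected from buyers, demand (in seller-price terms) shifts: Qd = 86 − (P + 14).
New equilibrium: buyers pay 76, suppliers receive 62, Q = 10. (Wedge: Pb − Ps = 14.)
Burden on buyers: 10; on suppliers: 4. (They sum to 14.)
The less price-elastic side of the market bears the larger share of a per-unit tax.

Buyers bear 10 per bicycle; suppliers bear 4 per bicycle.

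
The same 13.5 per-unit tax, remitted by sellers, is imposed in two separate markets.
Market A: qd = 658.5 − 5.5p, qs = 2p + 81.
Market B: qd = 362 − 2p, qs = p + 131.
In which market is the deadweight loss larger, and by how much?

Market A: pre-tax p* = 77, q* = 235; post-tax q = 215.2; deadweight loss = 133.65.
Market B: pre-tax p* = 77, q* = 208; post-tax q = 199; deadweight loss = 60.75.
Difference: 133.65 vs 60.75 → market A is larger by 72.9.

Market A, by 72.9.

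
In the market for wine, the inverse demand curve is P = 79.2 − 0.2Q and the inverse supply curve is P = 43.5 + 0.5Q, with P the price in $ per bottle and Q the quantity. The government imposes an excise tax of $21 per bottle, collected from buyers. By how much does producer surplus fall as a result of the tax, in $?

Rewrite in direct form: Qd = 396 − 5P and Qs = 2P − 87.
Before the tax: set 396 − 5P = 2P − 87 → P* = $69, Q* = 51.
With the tax collected from buyers, demand (in seller-price terms) shifts: Qd = 396 − 5(P + 21).
New equilibrium: buyers pay $75, producers receive $54, Q = 21. (Wedge: Pb − Ps = 21.)
ΔPS is the trapezoid between Q = 21 and Q = 51 of height $15: ½ · (51 + 21) · 15 = $540.

Producer surplus falls by $540.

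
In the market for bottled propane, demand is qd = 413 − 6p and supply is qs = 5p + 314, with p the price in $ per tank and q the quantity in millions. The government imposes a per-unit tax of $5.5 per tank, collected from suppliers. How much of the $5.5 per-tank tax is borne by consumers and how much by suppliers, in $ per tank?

Without the tax, 413 − 6p = 5p + 314 gives 11p = 99, so p* = $9 and q* = 359.
With the tax collected from suppliers, supply shifts: qs = 5(p − 5.5) + 314.
New equilibrium: consumers pay $11.5, suppliers receive $6, q = 344. (Wedge: pb − ps = 5.5.)
Burden on consumers: $2.5; on suppliers: $3. (They sum to $5.5.)
The less price-elastic side of the market bears the larger share of a per-unit tax.

Consumers bear $2.5 per tank; suppliers bear $3 per tank.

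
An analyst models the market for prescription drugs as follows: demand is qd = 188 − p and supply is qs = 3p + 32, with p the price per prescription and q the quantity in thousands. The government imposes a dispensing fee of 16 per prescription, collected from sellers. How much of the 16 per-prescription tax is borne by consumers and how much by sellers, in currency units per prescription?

Without the tax, 188 − p = 3p + 32 gives 4p = 156, so p* = 39 and q* = 149.
With the tax collected from sellers, supply shifts: qs = 3(p − 16) + 32.
New equilibrium: consumers pay 51, sellers receive 35, q = 137. (Wedge: pb − ps = 16.)
Burden on consumers: 12; on sellers: 4. (They sum to 16.)

Consumers bear 12 per prescription; sellers bear 4 per prescription.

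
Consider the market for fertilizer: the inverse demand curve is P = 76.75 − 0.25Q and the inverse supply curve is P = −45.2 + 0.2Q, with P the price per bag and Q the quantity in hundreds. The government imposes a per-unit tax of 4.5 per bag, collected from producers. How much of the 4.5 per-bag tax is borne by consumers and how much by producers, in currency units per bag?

Inverting to Q(P) form: Qd = 307 − 4P; Qs = 5P + 226.
Before the tax: set 307 − 4P = 5P + 226 → P* = 9, Q* = 271.
With the tax collected from producers, supply shifts: Qs = 5(P − 4.5) + 226.
New equilibrium: consumers pay 11.5, producers receive 7, Q = 261. (Wedge: Pb − Ps = 4.5.)
Burden on consumers: 2.5; on producers: 2. (They sum to 4.5.)
The less price-elastic side of the market bears the larger share of a per-unit tax.

Consumers bear 2.5 per bag; producers bear 2 per bag.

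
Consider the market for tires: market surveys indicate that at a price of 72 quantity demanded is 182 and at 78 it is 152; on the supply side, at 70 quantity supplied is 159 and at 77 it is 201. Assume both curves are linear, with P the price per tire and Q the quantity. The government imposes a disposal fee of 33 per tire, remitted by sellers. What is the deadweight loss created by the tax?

Deadweight loss = 1485.

Demand slope: (152 − 182)/(78 − 72) = -5, so Qd = 542 − 5P.
Supply slope: (201 − 159)/(77 − 70) = 6, so Qs = 6P − 261.
Without the tax, 542 − 5P = 6P − 261 gives 11P = 803, so P* = 73 and Q* = 177.
With the tax collected from sellers, supply shifts: Qs = 6(P − 33) − 261.
New equilibrium: consumers pay 91, sellers receive 58, Q = 87. (Wedge: Pb − Ps = 33.)
Quantity falls by |ΔQ| = |177 − 87| = 90.
DWL = ½ · t · |ΔQ| = ½ · 33 · 90 = 1485.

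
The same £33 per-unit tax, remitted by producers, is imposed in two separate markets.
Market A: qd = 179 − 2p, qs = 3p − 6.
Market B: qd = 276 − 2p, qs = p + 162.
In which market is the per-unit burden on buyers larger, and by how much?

Market A: pre-tax p* = £37, q* = 105; post-tax q = 65.4; per-unit burden on buyers = £19.8.
Market B: pre-tax p* = £38, q* = 200; post-tax q = 178; per-unit burden on buyers = £11.
Difference: £19.8 vs £11 → market A is larger by £8.8.

Market A, by £8.8.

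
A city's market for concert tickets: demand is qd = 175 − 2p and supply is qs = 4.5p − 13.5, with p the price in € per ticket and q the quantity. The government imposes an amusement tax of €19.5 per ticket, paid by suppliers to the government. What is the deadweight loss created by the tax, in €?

Without the tax, 175 − 2p = 4.5p − 13.5 gives 6.5p = 188.5, so p* = €29 and q* = 117.
With the tax collected from suppliers, supply shifts: qs = 4.5(p − 19.5) − 13.5.
New equilibrium: consumers pay €42.5, suppliers receive €23, q = 90. (Wedge: pb − ps = 19.5.)
Quantity falls by |ΔQ| = |117 − 90| = 27.
DWL = ½ · t · |ΔQ| = ½ · 19.5 · 27 = €263.25.

Deadweight loss = €263.25.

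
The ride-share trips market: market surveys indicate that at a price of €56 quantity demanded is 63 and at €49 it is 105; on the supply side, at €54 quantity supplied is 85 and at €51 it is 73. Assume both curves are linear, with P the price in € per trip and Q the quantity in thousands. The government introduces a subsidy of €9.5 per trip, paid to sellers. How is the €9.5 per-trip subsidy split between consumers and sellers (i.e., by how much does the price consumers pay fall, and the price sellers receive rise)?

Consumers gain €3.8 per trip; sellers gain €5.7 per trip.

Demand slope: (105 − 63)/(49 − 56) = -6, so Qd = 399 − 6P.
Supply slope: (73 − 85)/(51 − 54) = 4, so Qs = 4P − 131.
Without the subsidy, 399 − 6P = 4P − 131 gives 10P = 530, so P* = €53 and Q* = 81.
With a per-unit subsidy paid to sellers, each receives P + 9.5 per unit sold, so supply becomes Qs = 4(P + 9.5) − 131.
New equilibrium: consumers pay €49.2, sellers receive €58.7, Q = 103.8. (Wedge: Pb − Ps = −9.5.)
Gain to consumers: €3.8; to sellers: €5.7. (They sum to €9.5.)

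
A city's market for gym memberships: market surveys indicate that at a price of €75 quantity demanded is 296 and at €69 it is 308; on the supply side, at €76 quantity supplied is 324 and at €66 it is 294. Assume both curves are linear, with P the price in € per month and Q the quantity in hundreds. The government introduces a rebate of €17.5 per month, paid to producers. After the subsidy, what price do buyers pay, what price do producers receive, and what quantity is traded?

Buyers pay €59.5; producers receive €77; quantity = 327.

Demand slope: (308 − 296)/(69 − 75) = -2, so Qd = 446 − 2P.
Supply slope: (294 − 324)/(66 − 76) = 3, so Qs = 3P + 96.
Without the subsidy, 446 − 2P = 3P + 96 gives 5P = 350, so P* = €70 and Q* = 306.
With a per-unit subsidy paid to producers, each receives P + 17.5 per unit sold, so supply becomes Qs = 3(P + 17.5) + 96.
Solving gives Q = 327 with buyers paying €59.5 and producers receiving €77 (the €17.5 wedge).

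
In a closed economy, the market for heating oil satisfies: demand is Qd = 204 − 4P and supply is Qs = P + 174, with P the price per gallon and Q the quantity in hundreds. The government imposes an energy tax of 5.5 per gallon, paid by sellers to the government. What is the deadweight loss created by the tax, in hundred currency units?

Before the tax: set 204 − 4P = P + 174 → P* = 6, Q* = 180.
With the tax collected from sellers, supply shifts: Qs = (P − 5.5) + 174.
New equilibrium: buyers pay 7.1, sellers receive 1.6, Q = 175.6. (Wedge: Pb − Ps = 5.5.)
Quantity falls by |ΔQ| = |180 − 175.6| = 4.4.
DWL = ½ · t · |ΔQ| = ½ · 5.5 · 4.4 = 12.1.

Deadweight loss = 12.1 hundred.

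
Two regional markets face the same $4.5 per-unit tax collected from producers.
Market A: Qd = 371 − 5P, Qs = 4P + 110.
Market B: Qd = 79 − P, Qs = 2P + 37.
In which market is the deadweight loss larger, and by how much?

Market A: pre-tax P* = $29, Q* = 226; post-tax Q = 216; deadweight loss = $22.5.
Market B: pre-tax P* = $14, Q* = 65; post-tax Q = 62; deadweight loss = $6.75.
Difference: $22.5 vs $6.75 → market A is larger by $15.75.

Market A, by $15.75.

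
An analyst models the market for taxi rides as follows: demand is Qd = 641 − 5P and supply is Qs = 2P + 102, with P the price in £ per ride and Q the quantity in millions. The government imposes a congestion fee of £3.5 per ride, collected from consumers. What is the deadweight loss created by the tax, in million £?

Before the tax: set 641 − 5P = 2P + 102 → P* = £77, Q* = 256.
With the tax collected from consumers, demand (in seller-price terms) shifts: Qd = 641 − 5(P + 3.5).
New equilibrium: consumers pay £78, producers receive £74.5, Q = 251. (Wedge: Pb − Ps = 3.5.)
Quantity falls by |ΔQ| = |256 − 251| = 5.
DWL = ½ · t · |ΔQ| = ½ · 3.5 · 5 = £8.75.

Deadweight loss = £8.75 million.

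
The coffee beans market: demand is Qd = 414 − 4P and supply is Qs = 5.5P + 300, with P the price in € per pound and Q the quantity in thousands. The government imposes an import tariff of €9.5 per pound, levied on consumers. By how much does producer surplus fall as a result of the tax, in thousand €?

Producer surplus falls by €1420 thousand.

Without the tax, 414 − 4P = 5.5P + 300 gives 9.5P = 114, so P* = €12 and Q* = 366.
With the tax collected from consumers, demand (in seller-price terms) shifts: Qd = 414 − 4(P + 9.5).
New equilibrium: consumers pay €17.5, sellers receive €8, Q = 344. (Wedge: Pb − Ps = 9.5.)
ΔPS is the trapezoid between Q = 344 and Q = 366 of height €4: ½ · (366 + 344) · 4 = €1420.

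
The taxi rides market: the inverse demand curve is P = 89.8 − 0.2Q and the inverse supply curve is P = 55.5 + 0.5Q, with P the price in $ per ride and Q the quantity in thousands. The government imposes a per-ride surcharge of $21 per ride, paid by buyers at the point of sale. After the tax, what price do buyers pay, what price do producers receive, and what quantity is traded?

Buyers pay $86; producers receive $65; quantity = 19.

Inverting to Q(P) form: Qd = 449 − 5P; Qs = 2P − 111.
Before the tax: set 449 − 5P = 2P − 111 → P* = $80, Q* = 49.
With the tax collected from buyers, demand (in seller-price terms) shifts: Qd = 449 − 5(P + 21).
Solving gives Q = 19 with buyers paying $86 and producers receiving $65 (the $21 wedge).
The less price-elastic side of the market bears the larger share of a per-unit tax.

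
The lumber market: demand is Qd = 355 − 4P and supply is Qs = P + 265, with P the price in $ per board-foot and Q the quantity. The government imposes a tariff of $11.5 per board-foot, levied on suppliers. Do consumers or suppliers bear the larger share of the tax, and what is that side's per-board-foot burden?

Suppliers bear the larger share: $9.2 per board-foot.

Before the tax: set 355 − 4P = P + 265 → P* = $18, Q* = 283.
With the tax collected from suppliers, supply shifts: Qs = (P − 11.5) + 265.
New equilibrium: consumers pay $20.3, suppliers receive $8.8, Q = 273.8. (Wedge: Pb − Ps = 11.5.)
Per-board-foot burden: consumers $2.3, suppliers $9.2.
Suppliers take the larger share because supply is less price-elastic here (demand slope 4 vs supply slope 1).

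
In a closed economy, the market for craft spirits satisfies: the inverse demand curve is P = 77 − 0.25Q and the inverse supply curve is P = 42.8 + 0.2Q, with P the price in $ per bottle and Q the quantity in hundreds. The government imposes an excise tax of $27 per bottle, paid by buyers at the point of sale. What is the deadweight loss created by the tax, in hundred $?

Deadweight loss = $810 hundred.

Rewrite in direct form: Qd = 308 − 4P and Qs = 5P − 214.
Before the tax: set 308 − 4P = 5P − 214 → P* = $58, Q* = 76.
With the tax collected from buyers, demand (in seller-price terms) shifts: Qd = 308 − 4(P + 27).
Solving gives Q = 16 with buyers paying $73 and suppliers receiving $46 (the $27 wedge).
Quantity falls by |ΔQ| = |76 − 16| = 60.
DWL = ½ · t · |ΔQ| = ½ · 27 · 60 = $810.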